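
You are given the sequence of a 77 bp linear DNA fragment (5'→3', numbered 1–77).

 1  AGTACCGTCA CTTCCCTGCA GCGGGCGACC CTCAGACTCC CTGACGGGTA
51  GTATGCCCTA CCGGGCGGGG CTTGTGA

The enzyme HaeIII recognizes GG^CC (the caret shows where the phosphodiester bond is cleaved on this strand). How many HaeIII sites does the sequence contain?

No occurrence of GGCC is present in the sequence.
HaeIII does not cut: 0 sites.

0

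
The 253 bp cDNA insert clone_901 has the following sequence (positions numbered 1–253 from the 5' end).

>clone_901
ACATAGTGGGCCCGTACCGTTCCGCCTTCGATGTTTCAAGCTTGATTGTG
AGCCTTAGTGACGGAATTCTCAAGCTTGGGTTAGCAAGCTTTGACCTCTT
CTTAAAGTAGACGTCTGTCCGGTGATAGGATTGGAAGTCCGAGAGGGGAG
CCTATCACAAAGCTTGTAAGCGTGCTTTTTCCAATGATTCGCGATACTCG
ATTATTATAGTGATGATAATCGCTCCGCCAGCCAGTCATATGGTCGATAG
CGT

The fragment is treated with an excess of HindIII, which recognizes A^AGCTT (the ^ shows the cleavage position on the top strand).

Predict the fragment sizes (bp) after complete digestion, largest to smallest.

HindIII sites (AAGCTT) start at positions 38, 72, 86, 160.
HindIII cuts after the first base of each site, so after positions 38, 72, 86, 160.
Linear molecule, 4 cuts → 5 fragments:
  1–38 → 38 bp
  39–72 → 34 bp
  73–86 → 14 bp
  87–160 → 74 bp
  161–253 → 93 bp
Sorted largest to smallest: 93, 74, 38, 34, 14 bp.

93, 74, 38, 34, 14 bp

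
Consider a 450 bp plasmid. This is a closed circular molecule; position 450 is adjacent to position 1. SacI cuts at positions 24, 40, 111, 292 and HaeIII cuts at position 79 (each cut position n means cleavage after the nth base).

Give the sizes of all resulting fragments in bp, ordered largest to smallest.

182, 181, 39, 32, 16 bp

Combined cut positions (sorted): 24, 40, 79, 111, 292.
Circular molecule, 5 cuts → 5 fragments:
  40 − 24 = 16 bp
  79 − 40 = 39 bp
  111 − 79 = 32 bp
  292 − 111 = 181 bp
  wrap: 450 − 292 + 24 = 182 bp
Sorted largest to smallest: 182, 181, 39, 32, 16 bp.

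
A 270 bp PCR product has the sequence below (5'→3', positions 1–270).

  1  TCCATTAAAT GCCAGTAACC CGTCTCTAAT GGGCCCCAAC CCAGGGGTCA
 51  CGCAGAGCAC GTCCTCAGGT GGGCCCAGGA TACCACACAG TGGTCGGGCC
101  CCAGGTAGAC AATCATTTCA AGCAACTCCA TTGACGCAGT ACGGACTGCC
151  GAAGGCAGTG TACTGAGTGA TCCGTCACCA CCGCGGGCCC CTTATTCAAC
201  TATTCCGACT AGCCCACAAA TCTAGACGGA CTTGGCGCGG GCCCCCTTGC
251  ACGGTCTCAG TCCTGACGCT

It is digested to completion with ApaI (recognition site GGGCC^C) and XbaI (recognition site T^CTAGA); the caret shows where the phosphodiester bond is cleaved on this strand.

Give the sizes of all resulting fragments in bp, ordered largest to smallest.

89, 40, 35, 32, 27, 25, 22 bp

ApaI sites (GGGCCC) start at positions 31, 71, 96, 185, 239.
ApaI cuts after base 5 of each site (before the last base), so after positions 35, 75, 100, 189, 243.
The XbaI site (TCTAGA) starts at position 221.
XbaI cuts after the first base of each site, so after position 221.
Combined cut positions: 35, 75, 100, 189, 221, 243.
Linear molecule, 6 cuts → 7 fragments:
  1–35 → 35 bp
  36–75 → 40 bp
  76–100 → 25 bp
  101–189 → 89 bp
  190–221 → 32 bp
  222–243 → 22 bp
  244–270 → 27 bp
Sorted largest to smallest: 89, 40, 35, 32, 27, 25, 22 bp.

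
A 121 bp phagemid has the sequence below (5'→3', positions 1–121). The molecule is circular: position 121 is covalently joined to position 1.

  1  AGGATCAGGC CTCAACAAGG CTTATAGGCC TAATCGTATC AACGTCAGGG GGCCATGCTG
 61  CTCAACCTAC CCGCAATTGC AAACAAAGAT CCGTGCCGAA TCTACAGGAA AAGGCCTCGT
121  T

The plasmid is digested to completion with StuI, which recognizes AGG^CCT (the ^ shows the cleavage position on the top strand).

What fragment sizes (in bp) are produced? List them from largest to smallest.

StuI sites (AGGCCT) start at positions 7, 26, 112.
StuI cuts after base 3 of each site, so after positions 9, 28, 114.
Circular molecule, 3 cuts → 3 fragments:
  10–28 → 19 bp
  29–114 → 86 bp
  115–121 then 1–9 → 7 + 9 = 16 bp
Sorted largest to smallest: 86, 19, 16 bp.

86, 19, 16 bp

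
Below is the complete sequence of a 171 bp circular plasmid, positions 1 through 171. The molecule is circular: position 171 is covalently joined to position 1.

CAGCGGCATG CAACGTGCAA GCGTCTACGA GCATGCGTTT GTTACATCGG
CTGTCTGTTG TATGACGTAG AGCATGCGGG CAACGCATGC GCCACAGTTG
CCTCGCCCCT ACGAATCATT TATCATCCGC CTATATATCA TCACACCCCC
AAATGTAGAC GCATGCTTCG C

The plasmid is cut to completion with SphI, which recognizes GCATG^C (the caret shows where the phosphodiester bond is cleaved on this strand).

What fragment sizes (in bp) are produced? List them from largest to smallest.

76, 41, 25, 16, 13 bp

SphI sites (GCATGC) start at positions 6, 31, 72, 85, 161.
SphI cuts after base 5 of each site (before the last base), so after positions 10, 35, 76, 89, 165.
Circular molecule, 5 cuts → 5 fragments:
  11–35 → 25 bp
  36–76 → 41 bp
  77–89 → 13 bp
  90–165 → 76 bp
  166–171 then 1–10 → 6 + 10 = 16 bp
Sorted largest to smallest: 76, 41, 25, 16, 13 bp.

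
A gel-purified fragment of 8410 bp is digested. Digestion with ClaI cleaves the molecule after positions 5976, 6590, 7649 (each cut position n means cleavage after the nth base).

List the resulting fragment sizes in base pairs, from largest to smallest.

5976, 1059, 761, 614 bp

Linear molecule, 3 cuts → 4 fragments:
  5976 − 0 = 5976 bp
  6590 − 5976 = 614 bp
  7649 − 6590 = 1059 bp
  8410 − 7649 = 761 bp
Sorted largest to smallest: 5976, 1059, 761, 614 bp.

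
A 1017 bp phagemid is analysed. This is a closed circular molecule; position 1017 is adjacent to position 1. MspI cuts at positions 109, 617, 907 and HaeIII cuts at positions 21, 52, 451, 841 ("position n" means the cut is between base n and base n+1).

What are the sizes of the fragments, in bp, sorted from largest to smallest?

Combined cut positions (sorted): 21, 52, 109, 451, 617, 841, 907.
Circular molecule, 7 cuts → 7 fragments:
  52 − 21 = 31 bp
  109 − 52 = 57 bp
  451 − 109 = 342 bp
  617 − 451 = 166 bp
  841 − 617 = 224 bp
  907 − 841 = 66 bp
  wrap: 1017 − 907 + 21 = 131 bp
Sorted largest to smallest: 342, 224, 166, 131, 66, 57, 31 bp.

342, 224, 166, 131, 66, 57, 31 bp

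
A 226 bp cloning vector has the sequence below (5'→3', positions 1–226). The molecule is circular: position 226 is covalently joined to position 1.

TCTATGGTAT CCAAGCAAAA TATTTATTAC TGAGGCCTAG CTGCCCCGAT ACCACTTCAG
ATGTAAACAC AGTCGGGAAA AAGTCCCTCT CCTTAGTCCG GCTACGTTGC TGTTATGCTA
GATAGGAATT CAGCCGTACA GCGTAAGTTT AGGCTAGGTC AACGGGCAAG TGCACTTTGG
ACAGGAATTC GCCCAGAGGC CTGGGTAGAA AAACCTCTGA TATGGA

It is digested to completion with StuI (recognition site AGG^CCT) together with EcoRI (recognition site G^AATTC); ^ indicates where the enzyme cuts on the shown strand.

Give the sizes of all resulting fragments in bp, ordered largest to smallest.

91, 62, 59, 14 bp

StuI sites (AGGCCT) start at positions 33, 197.
StuI cuts after base 3 of each site, so after positions 35, 199.
EcoRI sites (GAATTC) start at positions 126, 185.
EcoRI cuts after the first base of each site, so after positions 126, 185.
Combined cut positions: 35, 126, 185, 199.
Circular molecule, 4 cuts → 4 fragments:
  36–126 → 91 bp
  127–185 → 59 bp
  186–199 → 14 bp
  200–226 then 1–35 → 27 + 35 = 62 bp
Sorted largest to smallest: 91, 62, 59, 14 bp.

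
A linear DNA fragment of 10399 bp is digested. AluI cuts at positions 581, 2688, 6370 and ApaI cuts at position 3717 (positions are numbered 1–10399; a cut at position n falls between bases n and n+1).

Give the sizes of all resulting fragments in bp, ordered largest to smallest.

4029, 2653, 2107, 1029, 581 bp

Combined cut positions (sorted): 581, 2688, 3717, 6370.
Linear molecule, 4 cuts → 5 fragments:
  581 − 0 = 581 bp
  2688 − 581 = 2107 bp
  3717 − 2688 = 1029 bp
  6370 − 3717 = 2653 bp
  10399 − 6370 = 4029 bp
Sorted largest to smallest: 4029, 2653, 2107, 1029, 581 bp.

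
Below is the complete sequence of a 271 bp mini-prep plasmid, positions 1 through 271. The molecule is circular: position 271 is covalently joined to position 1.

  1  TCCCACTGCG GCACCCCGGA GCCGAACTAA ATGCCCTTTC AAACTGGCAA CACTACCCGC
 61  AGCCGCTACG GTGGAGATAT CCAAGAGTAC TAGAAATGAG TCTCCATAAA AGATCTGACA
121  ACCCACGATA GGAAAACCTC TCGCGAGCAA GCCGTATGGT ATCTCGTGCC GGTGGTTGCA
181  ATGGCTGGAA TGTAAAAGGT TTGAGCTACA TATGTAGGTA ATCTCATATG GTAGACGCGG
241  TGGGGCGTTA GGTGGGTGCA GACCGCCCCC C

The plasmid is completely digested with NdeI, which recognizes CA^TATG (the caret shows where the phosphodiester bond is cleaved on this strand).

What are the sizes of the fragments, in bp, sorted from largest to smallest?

255, 16 bp

NdeI sites (CATATG) start at positions 209, 225.
NdeI cuts after base 2 of each site, so after positions 210, 226.
Circular molecule, 2 cuts → 2 fragments:
  211–226 → 16 bp
  227–271 then 1–210 → 45 + 210 = 255 bp
Sorted largest to smallest: 255, 16 bp.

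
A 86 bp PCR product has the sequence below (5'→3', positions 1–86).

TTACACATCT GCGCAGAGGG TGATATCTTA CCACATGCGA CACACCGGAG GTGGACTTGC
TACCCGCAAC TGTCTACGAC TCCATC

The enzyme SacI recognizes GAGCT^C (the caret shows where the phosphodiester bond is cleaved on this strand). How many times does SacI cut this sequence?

No occurrence of GAGCTC is present in the sequence.
SacI does not cut: 0 sites.

0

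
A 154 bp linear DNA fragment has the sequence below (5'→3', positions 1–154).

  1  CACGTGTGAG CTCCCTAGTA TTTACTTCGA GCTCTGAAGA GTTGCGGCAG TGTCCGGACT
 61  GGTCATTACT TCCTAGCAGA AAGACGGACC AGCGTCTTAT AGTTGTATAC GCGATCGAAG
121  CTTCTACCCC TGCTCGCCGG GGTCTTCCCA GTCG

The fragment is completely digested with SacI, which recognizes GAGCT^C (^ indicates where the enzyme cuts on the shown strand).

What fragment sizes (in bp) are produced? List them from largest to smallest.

121, 21, 12 bp

SacI sites (GAGCTC) start at positions 8, 29.
SacI cuts after base 5 of each site (before the last base), so after positions 12, 33.
Linear molecule, 2 cuts → 3 fragments:
  1–12 → 12 bp
  13–33 → 21 bp
  34–154 → 121 bp
Sorted largest to smallest: 121, 21, 12 bp.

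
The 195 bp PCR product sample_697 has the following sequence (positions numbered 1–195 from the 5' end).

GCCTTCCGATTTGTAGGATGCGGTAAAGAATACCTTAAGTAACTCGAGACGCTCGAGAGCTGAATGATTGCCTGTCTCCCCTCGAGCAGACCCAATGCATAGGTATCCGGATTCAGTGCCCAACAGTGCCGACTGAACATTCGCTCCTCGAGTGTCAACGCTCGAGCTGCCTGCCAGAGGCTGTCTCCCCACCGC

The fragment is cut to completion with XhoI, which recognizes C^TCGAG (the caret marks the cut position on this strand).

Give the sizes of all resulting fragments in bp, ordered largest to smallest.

XhoI sites (CTCGAG) start at positions 43, 52, 81, 147, 161.
XhoI cuts after the first base of each site, so after positions 43, 52, 81, 147, 161.
Linear molecule, 5 cuts → 6 fragments:
  1–43 → 43 bp
  44–52 → 9 bp
  53–81 → 29 bp
  82–147 → 66 bp
  148–161 → 14 bp
  162–195 → 34 bp
Sorted largest to smallest: 66, 43, 34, 29, 14, 9 bp.

66, 43, 34, 29, 14, 9 bp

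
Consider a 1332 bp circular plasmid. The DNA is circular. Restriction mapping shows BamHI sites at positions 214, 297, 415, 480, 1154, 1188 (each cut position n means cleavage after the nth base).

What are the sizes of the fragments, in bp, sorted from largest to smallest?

674, 358, 118, 83, 65, 34 bp

Circular molecule, 6 cuts → 6 fragments:
  297 − 214 = 83 bp
  415 − 297 = 118 bp
  480 − 415 = 65 bp
  1154 − 480 = 674 bp
  1188 − 1154 = 34 bp
  wrap: 1332 − 1188 + 214 = 358 bp
Sorted largest to smallest: 674, 358, 118, 83, 65, 34 bp.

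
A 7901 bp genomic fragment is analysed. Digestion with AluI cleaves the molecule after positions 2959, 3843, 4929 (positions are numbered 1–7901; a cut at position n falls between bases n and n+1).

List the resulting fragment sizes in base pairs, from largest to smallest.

2972, 2959, 1086, 884 bp

Linear molecule, 3 cuts → 4 fragments:
  2959 − 0 = 2959 bp
  3843 − 2959 = 884 bp
  4929 − 3843 = 1086 bp
  7901 − 4929 = 2972 bp
Sorted largest to smallest: 2972, 2959, 1086, 884 bp.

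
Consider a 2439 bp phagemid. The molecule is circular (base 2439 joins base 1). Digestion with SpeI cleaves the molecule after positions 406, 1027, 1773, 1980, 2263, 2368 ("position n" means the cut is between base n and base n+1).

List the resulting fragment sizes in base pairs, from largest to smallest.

Circular molecule, 6 cuts → 6 fragments:
  1027 − 406 = 621 bp
  1773 − 1027 = 746 bp
  1980 − 1773 = 207 bp
  2263 − 1980 = 283 bp
  2368 − 2263 = 105 bp
  wrap: 2439 − 2368 + 406 = 477 bp
Sorted largest to smallest: 746, 621, 477, 283, 207, 105 bp.

746, 621, 477, 283, 207, 105 bp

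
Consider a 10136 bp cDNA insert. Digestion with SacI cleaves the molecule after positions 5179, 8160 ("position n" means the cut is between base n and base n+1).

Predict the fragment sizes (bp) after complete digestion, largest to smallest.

Linear molecule, 2 cuts → 3 fragments:
  5179 − 0 = 5179 bp
  8160 − 5179 = 2981 bp
  10136 − 8160 = 1976 bp
Sorted largest to smallest: 5179, 2981, 1976 bp.

5179, 2981, 1976 bp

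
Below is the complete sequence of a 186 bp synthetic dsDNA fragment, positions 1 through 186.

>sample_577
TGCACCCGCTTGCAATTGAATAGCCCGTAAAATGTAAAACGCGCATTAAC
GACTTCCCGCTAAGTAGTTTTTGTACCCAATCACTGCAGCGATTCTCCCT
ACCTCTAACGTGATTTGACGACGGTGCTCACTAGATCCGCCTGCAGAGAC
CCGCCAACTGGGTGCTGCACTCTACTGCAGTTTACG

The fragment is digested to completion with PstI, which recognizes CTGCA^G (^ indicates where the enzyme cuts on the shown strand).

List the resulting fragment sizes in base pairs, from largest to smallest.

PstI sites (CTGCAG) start at positions 84, 141, 175.
PstI cuts after base 5 of each site (before the last base), so after positions 88, 145, 179.
Linear molecule, 3 cuts → 4 fragments:
  1–88 → 88 bp
  89–145 → 57 bp
  146–179 → 34 bp
  180–186 → 7 bp
Sorted largest to smallest: 88, 57, 34, 7 bp.

88, 57, 34, 7 bp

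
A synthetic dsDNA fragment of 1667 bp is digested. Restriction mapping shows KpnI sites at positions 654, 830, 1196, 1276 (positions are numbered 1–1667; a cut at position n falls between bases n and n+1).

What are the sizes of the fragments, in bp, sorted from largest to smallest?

654, 391, 366, 176, 80 bp

Linear molecule, 4 cuts → 5 fragments:
  654 − 0 = 654 bp
  830 − 654 = 176 bp
  1196 − 830 = 366 bp
  1276 − 1196 = 80 bp
  1667 − 1276 = 391 bp
Sorted largest to smallest: 654, 391, 366, 176, 80 bp.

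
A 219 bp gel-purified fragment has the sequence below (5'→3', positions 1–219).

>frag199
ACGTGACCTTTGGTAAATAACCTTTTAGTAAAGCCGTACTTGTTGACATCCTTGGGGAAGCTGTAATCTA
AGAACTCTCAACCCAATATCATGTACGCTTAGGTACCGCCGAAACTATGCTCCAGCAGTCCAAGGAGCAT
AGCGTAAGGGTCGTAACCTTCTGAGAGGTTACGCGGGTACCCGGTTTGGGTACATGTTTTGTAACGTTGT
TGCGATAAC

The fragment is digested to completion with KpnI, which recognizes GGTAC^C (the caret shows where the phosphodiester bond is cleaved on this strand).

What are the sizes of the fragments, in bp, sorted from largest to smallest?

106, 74, 39 bp

KpnI sites (GGTACC) start at positions 102, 176.
KpnI cuts after base 5 of each site (before the last base), so after positions 106, 180.
Linear molecule, 2 cuts → 3 fragments:
  1–106 → 106 bp
  107–180 → 74 bp
  181–219 → 39 bp
Sorted largest to smallest: 106, 74, 39 bp.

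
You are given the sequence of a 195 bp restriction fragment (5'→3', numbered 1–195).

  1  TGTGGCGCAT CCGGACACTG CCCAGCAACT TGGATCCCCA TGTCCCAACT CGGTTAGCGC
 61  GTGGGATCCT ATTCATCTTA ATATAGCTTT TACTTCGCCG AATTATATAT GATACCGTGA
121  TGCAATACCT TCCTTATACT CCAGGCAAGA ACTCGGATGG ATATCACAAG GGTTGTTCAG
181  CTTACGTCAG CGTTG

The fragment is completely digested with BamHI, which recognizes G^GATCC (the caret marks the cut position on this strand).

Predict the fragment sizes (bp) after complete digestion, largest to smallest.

131, 32, 32 bp

BamHI sites (GGATCC) start at positions 32, 64.
BamHI cuts after the first base of each site, so after positions 32, 64.
Linear molecule, 2 cuts → 3 fragments:
  1–32 → 32 bp
  33–64 → 32 bp
  65–195 → 131 bp
Sorted largest to smallest: 131, 32, 32 bp.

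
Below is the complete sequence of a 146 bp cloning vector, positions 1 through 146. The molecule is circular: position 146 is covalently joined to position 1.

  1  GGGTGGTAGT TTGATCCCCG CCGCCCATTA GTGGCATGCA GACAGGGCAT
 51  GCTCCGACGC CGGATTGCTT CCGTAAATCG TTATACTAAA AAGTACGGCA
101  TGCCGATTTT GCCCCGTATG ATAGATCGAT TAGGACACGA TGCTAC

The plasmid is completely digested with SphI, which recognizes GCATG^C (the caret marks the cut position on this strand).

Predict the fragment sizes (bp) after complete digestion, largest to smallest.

82, 51, 13 bp

SphI sites (GCATGC) start at positions 34, 47, 98.
SphI cuts after base 5 of each site (before the last base), so after positions 38, 51, 102.
Circular molecule, 3 cuts → 3 fragments:
  39–51 → 13 bp
  52–102 → 51 bp
  103–146 then 1–38 → 44 + 38 = 82 bp
Sorted largest to smallest: 82, 51, 13 bp.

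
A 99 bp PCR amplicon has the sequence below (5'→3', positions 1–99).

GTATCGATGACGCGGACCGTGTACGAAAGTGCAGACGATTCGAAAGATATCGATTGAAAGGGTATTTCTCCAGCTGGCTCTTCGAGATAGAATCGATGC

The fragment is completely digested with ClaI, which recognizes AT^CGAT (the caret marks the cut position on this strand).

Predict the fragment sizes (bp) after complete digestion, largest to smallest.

46, 43, 6, 4 bp

ClaI sites (ATCGAT) start at positions 3, 49, 92.
ClaI cuts after base 2 of each site, so after positions 4, 50, 93.
Linear molecule, 3 cuts → 4 fragments:
  1–4 → 4 bp
  5–50 → 46 bp
  51–93 → 43 bp
  94–99 → 6 bp
Sorted largest to smallest: 46, 43, 6, 4 bp.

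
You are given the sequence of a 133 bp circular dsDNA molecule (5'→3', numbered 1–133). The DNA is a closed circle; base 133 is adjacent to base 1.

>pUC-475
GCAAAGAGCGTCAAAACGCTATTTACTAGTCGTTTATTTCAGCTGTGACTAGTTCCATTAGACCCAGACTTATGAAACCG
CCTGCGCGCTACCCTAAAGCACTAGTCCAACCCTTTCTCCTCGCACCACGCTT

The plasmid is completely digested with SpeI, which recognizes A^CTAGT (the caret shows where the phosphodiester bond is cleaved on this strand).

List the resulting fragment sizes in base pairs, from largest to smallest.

57, 53, 23 bp

SpeI sites (ACTAGT) start at positions 25, 48, 101.
SpeI cuts after the first base of each site, so after positions 25, 48, 101.
Circular molecule, 3 cuts → 3 fragments:
  26–48 → 23 bp
  49–101 → 53 bp
  102–133 then 1–25 → 32 + 25 = 57 bp
Sorted largest to smallest: 57, 53, 23 bp.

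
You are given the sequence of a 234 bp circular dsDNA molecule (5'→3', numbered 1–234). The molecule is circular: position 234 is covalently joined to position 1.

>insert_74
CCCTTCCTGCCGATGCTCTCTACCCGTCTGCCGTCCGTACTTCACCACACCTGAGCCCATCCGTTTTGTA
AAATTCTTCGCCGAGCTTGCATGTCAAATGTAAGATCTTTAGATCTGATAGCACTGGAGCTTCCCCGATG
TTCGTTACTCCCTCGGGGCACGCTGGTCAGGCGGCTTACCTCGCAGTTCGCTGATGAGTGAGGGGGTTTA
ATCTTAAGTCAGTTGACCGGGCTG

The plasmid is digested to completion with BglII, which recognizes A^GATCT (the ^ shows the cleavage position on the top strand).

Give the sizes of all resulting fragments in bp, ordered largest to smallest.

226, 8 bp

BglII sites (AGATCT) start at positions 103, 111.
BglII cuts after the first base of each site, so after positions 103, 111.
Circular molecule, 2 cuts → 2 fragments:
  104–111 → 8 bp
  112–234 then 1–103 → 123 + 103 = 226 bp
Sorted largest to smallest: 226, 8 bp.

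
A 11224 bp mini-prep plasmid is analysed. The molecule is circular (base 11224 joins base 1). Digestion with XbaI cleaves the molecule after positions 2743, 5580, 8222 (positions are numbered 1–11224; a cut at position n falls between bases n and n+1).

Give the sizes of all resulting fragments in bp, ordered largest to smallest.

5745, 2837, 2642 bp

Circular molecule, 3 cuts → 3 fragments:
  5580 − 2743 = 2837 bp
  8222 − 5580 = 2642 bp
  wrap: 11224 − 8222 + 2743 = 5745 bp
Sorted largest to smallest: 5745, 2837, 2642 bp.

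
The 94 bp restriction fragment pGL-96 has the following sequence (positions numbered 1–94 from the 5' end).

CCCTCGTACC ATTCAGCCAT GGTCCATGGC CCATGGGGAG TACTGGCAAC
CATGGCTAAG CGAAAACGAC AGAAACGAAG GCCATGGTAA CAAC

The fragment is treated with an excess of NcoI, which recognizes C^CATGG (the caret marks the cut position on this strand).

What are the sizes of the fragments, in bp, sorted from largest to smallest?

NcoI sites (CCATGG) start at positions 17, 24, 31, 50, 82.
NcoI cuts after the first base of each site, so after positions 17, 24, 31, 50, 82.
Linear molecule, 5 cuts → 6 fragments:
  1–17 → 17 bp
  18–24 → 7 bp
  25–31 → 7 bp
  32–50 → 19 bp
  51–82 → 32 bp
  83–94 → 12 bp
Sorted largest to smallest: 32, 19, 17, 12, 7, 7 bp.

32, 19, 17, 12, 7, 7 bp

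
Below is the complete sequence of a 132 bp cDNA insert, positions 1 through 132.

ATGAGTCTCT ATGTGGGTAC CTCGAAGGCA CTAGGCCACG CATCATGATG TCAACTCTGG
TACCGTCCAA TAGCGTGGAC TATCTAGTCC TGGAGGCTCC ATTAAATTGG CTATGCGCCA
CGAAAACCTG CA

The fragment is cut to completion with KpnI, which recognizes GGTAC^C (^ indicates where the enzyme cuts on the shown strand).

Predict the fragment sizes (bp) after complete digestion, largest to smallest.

69, 43, 20 bp

KpnI sites (GGTACC) start at positions 16, 59.
KpnI cuts after base 5 of each site (before the last base), so after positions 20, 63.
Linear molecule, 2 cuts → 3 fragments:
  1–20 → 20 bp
  21–63 → 43 bp
  64–132 → 69 bp
Sorted largest to smallest: 69, 43, 20 bp.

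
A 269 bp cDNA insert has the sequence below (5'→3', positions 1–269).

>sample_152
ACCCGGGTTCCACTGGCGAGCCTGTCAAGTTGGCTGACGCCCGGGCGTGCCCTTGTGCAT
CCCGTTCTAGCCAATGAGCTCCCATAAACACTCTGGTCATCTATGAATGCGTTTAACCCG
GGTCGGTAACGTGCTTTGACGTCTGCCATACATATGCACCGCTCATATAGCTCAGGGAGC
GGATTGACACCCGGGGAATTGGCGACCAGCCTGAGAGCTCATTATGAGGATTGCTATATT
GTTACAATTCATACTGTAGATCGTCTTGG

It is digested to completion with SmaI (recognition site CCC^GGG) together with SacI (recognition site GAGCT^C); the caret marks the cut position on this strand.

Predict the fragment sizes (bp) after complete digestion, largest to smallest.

SmaI sites (CCCGGG) start at positions 2, 40, 117, 190.
SmaI cuts after base 3 of each site, so after positions 4, 42, 119, 192.
SacI sites (GAGCTC) start at positions 76, 215.
SacI cuts after base 5 of each site (before the last base), so after positions 80, 219.
Combined cut positions: 4, 42, 80, 119, 192, 219.
Linear molecule, 6 cuts → 7 fragments:
  1–4 → 4 bp
  5–42 → 38 bp
  43–80 → 38 bp
  81–119 → 39 bp
  120–192 → 73 bp
  193–219 → 27 bp
  220–269 → 50 bp
Sorted largest to smallest: 73, 50, 39, 38, 38, 27, 4 bp.

73, 50, 39, 38, 38, 27, 4 bp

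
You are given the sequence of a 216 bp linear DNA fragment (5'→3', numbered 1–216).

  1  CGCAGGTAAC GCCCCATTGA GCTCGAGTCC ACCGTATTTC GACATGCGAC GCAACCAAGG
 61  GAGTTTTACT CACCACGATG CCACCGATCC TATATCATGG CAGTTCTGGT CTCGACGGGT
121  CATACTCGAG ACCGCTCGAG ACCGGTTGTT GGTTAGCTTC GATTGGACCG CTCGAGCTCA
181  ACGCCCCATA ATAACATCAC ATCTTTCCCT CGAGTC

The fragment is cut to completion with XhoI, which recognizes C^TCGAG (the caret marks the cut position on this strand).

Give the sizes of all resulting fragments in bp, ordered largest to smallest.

XhoI sites (CTCGAG) start at positions 22, 125, 135, 171, 209.
XhoI cuts after the first base of each site, so after positions 22, 125, 135, 171, 209.
Linear molecule, 5 cuts → 6 fragments:
  1–22 → 22 bp
  23–125 → 103 bp
  126–135 → 10 bp
  136–171 → 36 bp
  172–209 → 38 bp
  210–216 → 7 bp
Sorted largest to smallest: 103, 38, 36, 22, 10, 7 bp.

103, 38, 36, 22, 10, 7 bp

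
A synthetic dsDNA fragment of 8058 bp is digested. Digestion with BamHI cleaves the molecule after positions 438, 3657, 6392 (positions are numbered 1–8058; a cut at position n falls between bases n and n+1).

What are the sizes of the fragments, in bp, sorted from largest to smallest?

Linear molecule, 3 cuts → 4 fragments:
  438 − 0 = 438 bp
  3657 − 438 = 3219 bp
  6392 − 3657 = 2735 bp
  8058 − 6392 = 1666 bp
Sorted largest to smallest: 3219, 2735, 1666, 438 bp.

3219, 2735, 1666, 438 bp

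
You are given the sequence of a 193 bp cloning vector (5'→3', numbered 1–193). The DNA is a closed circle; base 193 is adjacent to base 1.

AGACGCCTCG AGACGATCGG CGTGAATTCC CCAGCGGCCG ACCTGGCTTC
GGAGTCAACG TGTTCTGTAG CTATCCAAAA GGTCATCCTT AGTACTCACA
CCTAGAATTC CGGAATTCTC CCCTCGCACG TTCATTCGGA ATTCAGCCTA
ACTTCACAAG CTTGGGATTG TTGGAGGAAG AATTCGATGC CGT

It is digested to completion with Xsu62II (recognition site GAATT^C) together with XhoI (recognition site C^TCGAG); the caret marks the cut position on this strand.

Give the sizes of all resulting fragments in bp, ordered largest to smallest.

Xsu62II sites (GAATTC) start at positions 24, 105, 113, 139, 180.
Xsu62II cuts after base 5 of each site (before the last base), so after positions 28, 109, 117, 143, 184.
The XhoI site (CTCGAG) starts at position 7.
XhoI cuts after the first base of each site, so after position 7.
Combined cut positions: 7, 28, 109, 117, 143, 184.
Circular molecule, 6 cuts → 6 fragments:
  8–28 → 21 bp
  29–109 → 81 bp
  110–117 → 8 bp
  118–143 → 26 bp
  144–184 → 41 bp
  185–193 then 1–7 → 9 + 7 = 16 bp
Sorted largest to smallest: 81, 41, 26, 21, 16, 8 bp.

81, 41, 26, 21, 16, 8 bp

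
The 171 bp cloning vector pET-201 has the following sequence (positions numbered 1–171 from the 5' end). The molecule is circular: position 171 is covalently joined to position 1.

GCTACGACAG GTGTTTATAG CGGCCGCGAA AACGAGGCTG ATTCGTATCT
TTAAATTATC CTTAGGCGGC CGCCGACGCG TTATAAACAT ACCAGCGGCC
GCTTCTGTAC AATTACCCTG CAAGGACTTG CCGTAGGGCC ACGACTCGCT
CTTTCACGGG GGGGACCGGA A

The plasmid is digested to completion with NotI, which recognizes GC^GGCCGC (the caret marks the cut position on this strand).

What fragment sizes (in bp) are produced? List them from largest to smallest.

96, 46, 29 bp

NotI sites (GCGGCCGC) start at positions 20, 66, 95.
NotI cuts after base 2 of each site, so after positions 21, 67, 96.
Circular molecule, 3 cuts → 3 fragments:
  22–67 → 46 bp
  68–96 → 29 bp
  97–171 then 1–21 → 75 + 21 = 96 bp
Sorted largest to smallest: 96, 46, 29 bp.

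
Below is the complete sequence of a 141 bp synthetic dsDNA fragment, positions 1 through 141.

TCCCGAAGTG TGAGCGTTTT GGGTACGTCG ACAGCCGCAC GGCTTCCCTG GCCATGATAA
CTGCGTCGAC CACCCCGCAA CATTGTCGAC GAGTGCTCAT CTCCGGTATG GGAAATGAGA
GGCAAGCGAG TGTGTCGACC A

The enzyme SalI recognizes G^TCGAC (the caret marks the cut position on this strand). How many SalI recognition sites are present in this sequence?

GTCGAC occurs starting at positions 27, 65, 85, 134.
SalI cuts at 4 sites.

4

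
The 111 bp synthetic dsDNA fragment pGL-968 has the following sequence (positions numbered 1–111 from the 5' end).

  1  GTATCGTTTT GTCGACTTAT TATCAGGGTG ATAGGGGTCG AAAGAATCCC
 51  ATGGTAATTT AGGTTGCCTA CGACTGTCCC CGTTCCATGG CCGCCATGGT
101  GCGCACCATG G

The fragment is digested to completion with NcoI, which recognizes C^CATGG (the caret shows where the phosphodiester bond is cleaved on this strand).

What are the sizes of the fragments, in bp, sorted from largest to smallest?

49, 36, 12, 9, 5 bp

NcoI sites (CCATGG) start at positions 49, 85, 94, 106.
NcoI cuts after the first base of each site, so after positions 49, 85, 94, 106.
Linear molecule, 4 cuts → 5 fragments:
  1–49 → 49 bp
  50–85 → 36 bp
  86–94 → 9 bp
  95–106 → 12 bp
  107–111 → 5 bp
Sorted largest to smallest: 49, 36, 12, 9, 5 bp.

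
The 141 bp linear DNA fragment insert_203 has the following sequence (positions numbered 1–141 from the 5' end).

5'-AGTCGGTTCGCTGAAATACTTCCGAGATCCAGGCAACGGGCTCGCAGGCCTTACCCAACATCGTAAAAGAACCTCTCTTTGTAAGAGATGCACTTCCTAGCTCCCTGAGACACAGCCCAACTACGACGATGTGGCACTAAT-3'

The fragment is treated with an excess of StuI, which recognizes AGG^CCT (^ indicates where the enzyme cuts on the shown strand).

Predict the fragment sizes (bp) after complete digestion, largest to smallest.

The StuI site (AGGCCT) starts at position 46.
StuI cuts after base 3 of each site, so after position 48.
Linear molecule, 1 cut → 2 fragments:
  1–48 → 48 bp
  49–141 → 93 bp
Sorted largest to smallest: 93, 48 bp.

93, 48 bp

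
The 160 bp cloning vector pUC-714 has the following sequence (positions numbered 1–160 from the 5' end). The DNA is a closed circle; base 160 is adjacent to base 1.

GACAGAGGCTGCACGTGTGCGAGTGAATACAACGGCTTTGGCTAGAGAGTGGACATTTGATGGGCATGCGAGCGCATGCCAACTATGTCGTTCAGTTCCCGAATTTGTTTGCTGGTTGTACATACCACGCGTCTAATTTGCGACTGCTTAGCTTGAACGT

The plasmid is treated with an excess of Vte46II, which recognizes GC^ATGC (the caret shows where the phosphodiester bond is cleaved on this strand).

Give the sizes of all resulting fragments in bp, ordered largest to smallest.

150, 10 bp

Vte46II sites (GCATGC) start at positions 64, 74.
Vte46II cuts after base 2 of each site, so after positions 65, 75.
Circular molecule, 2 cuts → 2 fragments:
  66–75 → 10 bp
  76–160 then 1–65 → 85 + 65 = 150 bp
Sorted largest to smallest: 150, 10 bp.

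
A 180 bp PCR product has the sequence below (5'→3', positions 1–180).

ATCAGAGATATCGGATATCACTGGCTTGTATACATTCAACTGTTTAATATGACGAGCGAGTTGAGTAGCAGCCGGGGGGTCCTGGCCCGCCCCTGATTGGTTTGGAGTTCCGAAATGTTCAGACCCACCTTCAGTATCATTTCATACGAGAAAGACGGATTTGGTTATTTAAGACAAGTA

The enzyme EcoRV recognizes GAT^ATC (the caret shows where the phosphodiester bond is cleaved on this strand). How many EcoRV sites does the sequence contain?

2

GATATC occurs starting at positions 7, 14.
EcoRV cuts at 2 sites.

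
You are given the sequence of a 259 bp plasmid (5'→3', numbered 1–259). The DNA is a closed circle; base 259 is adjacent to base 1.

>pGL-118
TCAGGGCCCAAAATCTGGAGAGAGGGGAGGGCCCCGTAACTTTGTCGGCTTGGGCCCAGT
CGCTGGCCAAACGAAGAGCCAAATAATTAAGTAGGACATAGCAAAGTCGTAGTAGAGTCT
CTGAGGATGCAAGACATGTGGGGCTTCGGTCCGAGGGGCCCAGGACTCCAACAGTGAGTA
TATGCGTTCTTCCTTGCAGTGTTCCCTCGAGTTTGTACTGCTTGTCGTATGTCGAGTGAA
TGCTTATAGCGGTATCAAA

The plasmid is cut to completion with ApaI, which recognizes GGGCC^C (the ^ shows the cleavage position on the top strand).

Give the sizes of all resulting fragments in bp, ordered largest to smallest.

ApaI sites (GGGCCC) start at positions 4, 29, 52, 156.
ApaI cuts after base 5 of each site (before the last base), so after positions 8, 33, 56, 160.
Circular molecule, 4 cuts → 4 fragments:
  9–33 → 25 bp
  34–56 → 23 bp
  57–160 → 104 bp
  161–259 then 1–8 → 99 + 8 = 107 bp
Sorted largest to smallest: 107, 104, 25, 23 bp.

107, 104, 25, 23 bp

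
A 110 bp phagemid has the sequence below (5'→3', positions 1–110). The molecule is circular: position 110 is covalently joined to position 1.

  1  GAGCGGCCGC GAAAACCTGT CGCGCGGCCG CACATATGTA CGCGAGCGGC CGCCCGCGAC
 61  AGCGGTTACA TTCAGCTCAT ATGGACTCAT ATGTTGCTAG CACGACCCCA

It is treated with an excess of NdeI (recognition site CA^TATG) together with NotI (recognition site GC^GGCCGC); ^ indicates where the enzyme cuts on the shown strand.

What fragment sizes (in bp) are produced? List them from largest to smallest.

NdeI sites (CATATG) start at positions 33, 78, 88.
NdeI cuts after base 2 of each site, so after positions 34, 79, 89.
NotI sites (GCGGCCGC) start at positions 3, 24, 46.
NotI cuts after base 2 of each site, so after positions 4, 25, 47.
Combined cut positions: 4, 25, 34, 47, 79, 89.
Circular molecule, 6 cuts → 6 fragments:
  5–25 → 21 bp
  26–34 → 9 bp
  35–47 → 13 bp
  48–79 → 32 bp
  80–89 → 10 bp
  90–110 then 1–4 → 21 + 4 = 25 bp
Sorted largest to smallest: 32, 25, 21, 13, 10, 9 bp.

32, 25, 21, 13, 10, 9 bp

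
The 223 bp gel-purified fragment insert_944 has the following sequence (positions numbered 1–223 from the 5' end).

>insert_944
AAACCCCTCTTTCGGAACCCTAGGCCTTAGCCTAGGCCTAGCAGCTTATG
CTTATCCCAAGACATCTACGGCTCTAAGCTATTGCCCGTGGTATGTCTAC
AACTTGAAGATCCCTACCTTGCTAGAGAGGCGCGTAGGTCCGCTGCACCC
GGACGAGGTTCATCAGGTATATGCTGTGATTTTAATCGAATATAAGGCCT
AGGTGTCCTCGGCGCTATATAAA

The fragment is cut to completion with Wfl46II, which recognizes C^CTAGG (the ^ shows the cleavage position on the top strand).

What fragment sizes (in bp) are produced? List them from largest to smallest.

167, 25, 19, 12 bp

Wfl46II sites (CCTAGG) start at positions 19, 31, 198.
Wfl46II cuts after the first base of each site, so after positions 19, 31, 198.
Linear molecule, 3 cuts → 4 fragments:
  1–19 → 19 bp
  20–31 → 12 bp
  32–198 → 167 bp
  199–223 → 25 bp
Sorted largest to smallest: 167, 25, 19, 12 bp.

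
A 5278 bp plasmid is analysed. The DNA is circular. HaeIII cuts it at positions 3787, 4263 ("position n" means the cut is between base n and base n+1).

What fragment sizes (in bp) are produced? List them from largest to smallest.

Circular molecule, 2 cuts → 2 fragments:
  4263 − 3787 = 476 bp
  wrap: 5278 − 4263 + 3787 = 4802 bp
Sorted largest to smallest: 4802, 476 bp.

4802, 476 bp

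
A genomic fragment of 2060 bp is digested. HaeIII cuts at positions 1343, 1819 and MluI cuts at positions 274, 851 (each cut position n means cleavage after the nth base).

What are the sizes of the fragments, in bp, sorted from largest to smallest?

Combined cut positions (sorted): 274, 851, 1343, 1819.
Linear molecule, 4 cuts → 5 fragments:
  274 − 0 = 274 bp
  851 − 274 = 577 bp
  1343 − 851 = 492 bp
  1819 − 1343 = 476 bp
  2060 − 1819 = 241 bp
Sorted largest to smallest: 577, 492, 476, 274, 241 bp.

577, 492, 476, 274, 241 bp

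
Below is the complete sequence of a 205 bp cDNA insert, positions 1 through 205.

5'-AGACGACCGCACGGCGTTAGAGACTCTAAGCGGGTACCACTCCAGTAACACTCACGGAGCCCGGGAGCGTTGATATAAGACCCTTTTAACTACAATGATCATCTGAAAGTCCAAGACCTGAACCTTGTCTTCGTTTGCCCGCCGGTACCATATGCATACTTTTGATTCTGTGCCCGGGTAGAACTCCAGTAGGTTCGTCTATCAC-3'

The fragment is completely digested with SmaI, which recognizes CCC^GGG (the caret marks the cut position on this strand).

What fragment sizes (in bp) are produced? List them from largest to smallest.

SmaI sites (CCCGGG) start at positions 60, 173.
SmaI cuts after base 3 of each site, so after positions 62, 175.
Linear molecule, 2 cuts → 3 fragments:
  1–62 → 62 bp
  63–175 → 113 bp
  176–205 → 30 bp
Sorted largest to smallest: 113, 62, 30 bp.

113, 62, 30 bp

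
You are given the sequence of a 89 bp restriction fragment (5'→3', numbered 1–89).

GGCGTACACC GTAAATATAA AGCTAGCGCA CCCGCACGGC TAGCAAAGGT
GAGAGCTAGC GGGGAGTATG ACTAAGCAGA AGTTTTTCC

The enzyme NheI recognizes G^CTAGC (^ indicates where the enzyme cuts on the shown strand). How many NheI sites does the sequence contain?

3

GCTAGC occurs starting at positions 22, 39, 55.
NheI cuts at 3 sites.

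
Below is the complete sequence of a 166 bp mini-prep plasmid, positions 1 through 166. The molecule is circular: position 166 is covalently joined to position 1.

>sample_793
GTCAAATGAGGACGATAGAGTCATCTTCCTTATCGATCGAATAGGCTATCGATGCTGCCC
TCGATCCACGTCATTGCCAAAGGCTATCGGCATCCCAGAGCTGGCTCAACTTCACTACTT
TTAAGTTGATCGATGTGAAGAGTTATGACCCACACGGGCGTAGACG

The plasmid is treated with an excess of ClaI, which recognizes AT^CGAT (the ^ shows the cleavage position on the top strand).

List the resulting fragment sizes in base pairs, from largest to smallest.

ClaI sites (ATCGAT) start at positions 32, 48, 129.
ClaI cuts after base 2 of each site, so after positions 33, 49, 130.
Circular molecule, 3 cuts → 3 fragments:
  34–49 → 16 bp
  50–130 → 81 bp
  131–166 then 1–33 → 36 + 33 = 69 bp
Sorted largest to smallest: 81, 69, 16 bp.

81, 69, 16 bp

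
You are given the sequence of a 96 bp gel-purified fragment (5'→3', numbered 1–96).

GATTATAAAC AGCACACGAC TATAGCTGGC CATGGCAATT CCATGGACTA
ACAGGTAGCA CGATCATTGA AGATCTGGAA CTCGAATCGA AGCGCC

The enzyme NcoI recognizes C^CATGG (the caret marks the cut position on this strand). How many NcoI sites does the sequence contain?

2

CCATGG occurs starting at positions 30, 41.
NcoI cuts at 2 sites.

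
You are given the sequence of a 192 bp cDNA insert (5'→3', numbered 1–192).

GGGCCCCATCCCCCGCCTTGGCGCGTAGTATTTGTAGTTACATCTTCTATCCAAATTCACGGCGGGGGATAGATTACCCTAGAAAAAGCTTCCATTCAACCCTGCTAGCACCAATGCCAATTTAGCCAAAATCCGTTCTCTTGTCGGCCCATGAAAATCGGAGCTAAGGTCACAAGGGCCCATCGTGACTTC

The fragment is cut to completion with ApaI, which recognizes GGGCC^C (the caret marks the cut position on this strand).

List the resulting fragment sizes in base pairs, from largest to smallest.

ApaI sites (GGGCCC) start at positions 1, 176.
ApaI cuts after base 5 of each site (before the last base), so after positions 5, 180.
Linear molecule, 2 cuts → 3 fragments:
  1–5 → 5 bp
  6–180 → 175 bp
  181–192 → 12 bp
Sorted largest to smallest: 175, 12, 5 bp.

175, 12, 5 bp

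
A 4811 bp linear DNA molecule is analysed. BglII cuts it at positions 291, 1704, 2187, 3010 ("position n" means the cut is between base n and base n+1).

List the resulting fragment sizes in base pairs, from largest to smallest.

Linear molecule, 4 cuts → 5 fragments:
  291 − 0 = 291 bp
  1704 − 291 = 1413 bp
  2187 − 1704 = 483 bp
  3010 − 2187 = 823 bp
  4811 − 3010 = 1801 bp
Sorted largest to smallest: 1801, 1413, 823, 483, 291 bp.

1801, 1413, 823, 483, 291 bp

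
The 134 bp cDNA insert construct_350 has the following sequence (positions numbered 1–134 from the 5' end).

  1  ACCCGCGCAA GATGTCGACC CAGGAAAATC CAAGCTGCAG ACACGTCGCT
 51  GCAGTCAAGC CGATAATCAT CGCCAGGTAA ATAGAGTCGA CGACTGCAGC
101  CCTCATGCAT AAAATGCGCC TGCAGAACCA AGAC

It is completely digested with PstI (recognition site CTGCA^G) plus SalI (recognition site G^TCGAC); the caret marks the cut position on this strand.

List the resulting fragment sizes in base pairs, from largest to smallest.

PstI sites (CTGCAG) start at positions 35, 49, 94, 120.
PstI cuts after base 5 of each site (before the last base), so after positions 39, 53, 98, 124.
SalI sites (GTCGAC) start at positions 14, 86.
SalI cuts after the first base of each site, so after positions 14, 86.
Combined cut positions: 14, 39, 53, 86, 98, 124.
Linear molecule, 6 cuts → 7 fragments:
  1–14 → 14 bp
  15–39 → 25 bp
  40–53 → 14 bp
  54–86 → 33 bp
  87–98 → 12 bp
  99–124 → 26 bp
  125–134 → 10 bp
Sorted largest to smallest: 33, 26, 25, 14, 14, 12, 10 bp.

33, 26, 25, 14, 14, 12, 10 bp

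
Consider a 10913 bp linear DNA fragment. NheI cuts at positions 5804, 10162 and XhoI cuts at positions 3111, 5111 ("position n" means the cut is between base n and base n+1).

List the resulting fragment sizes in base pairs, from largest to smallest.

4358, 3111, 2000, 751, 693 bp

Combined cut positions (sorted): 3111, 5111, 5804, 10162.
Linear molecule, 4 cuts → 5 fragments:
  3111 − 0 = 3111 bp
  5111 − 3111 = 2000 bp
  5804 − 5111 = 693 bp
  10162 − 5804 = 4358 bp
  10913 − 10162 = 751 bp
Sorted largest to smallest: 4358, 3111, 2000, 751, 693 bp.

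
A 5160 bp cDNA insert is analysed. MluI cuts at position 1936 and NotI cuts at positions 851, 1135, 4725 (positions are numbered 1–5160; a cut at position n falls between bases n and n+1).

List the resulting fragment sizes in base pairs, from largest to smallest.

Combined cut positions (sorted): 851, 1135, 1936, 4725.
Linear molecule, 4 cuts → 5 fragments:
  851 − 0 = 851 bp
  1135 − 851 = 284 bp
  1936 − 1135 = 801 bp
  4725 − 1936 = 2789 bp
  5160 − 4725 = 435 bp
Sorted largest to smallest: 2789, 851, 801, 435, 284 bp.

2789, 851, 801, 435, 284 bp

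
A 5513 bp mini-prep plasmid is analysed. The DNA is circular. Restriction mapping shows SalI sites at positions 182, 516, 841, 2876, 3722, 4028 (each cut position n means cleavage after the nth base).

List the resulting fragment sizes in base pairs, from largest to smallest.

2035, 1667, 846, 334, 325, 306 bp

Circular molecule, 6 cuts → 6 fragments:
  516 − 182 = 334 bp
  841 − 516 = 325 bp
  2876 − 841 = 2035 bp
  3722 − 2876 = 846 bp
  4028 − 3722 = 306 bp
  wrap: 5513 − 4028 + 182 = 1667 bp
Sorted largest to smallest: 2035, 1667, 846, 334, 325, 306 bp.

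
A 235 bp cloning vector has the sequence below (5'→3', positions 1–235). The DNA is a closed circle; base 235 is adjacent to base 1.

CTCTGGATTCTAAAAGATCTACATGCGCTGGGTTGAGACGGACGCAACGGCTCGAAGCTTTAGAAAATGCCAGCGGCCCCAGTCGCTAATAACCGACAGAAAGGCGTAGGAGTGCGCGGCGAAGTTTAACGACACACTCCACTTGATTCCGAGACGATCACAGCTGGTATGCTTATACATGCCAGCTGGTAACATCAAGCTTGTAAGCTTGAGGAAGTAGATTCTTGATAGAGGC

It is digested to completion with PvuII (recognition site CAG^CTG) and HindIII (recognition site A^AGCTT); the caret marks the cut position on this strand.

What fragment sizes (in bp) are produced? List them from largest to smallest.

108, 85, 22, 12, 8 bp

PvuII sites (CAGCTG) start at positions 161, 183.
PvuII cuts after base 3 of each site, so after positions 163, 185.
HindIII sites (AAGCTT) start at positions 55, 197, 205.
HindIII cuts after the first base of each site, so after positions 55, 197, 205.
Combined cut positions: 55, 163, 185, 197, 205.
Circular molecule, 5 cuts → 5 fragments:
  56–163 → 108 bp
  164–185 → 22 bp
  186–197 → 12 bp
  198–205 → 8 bp
  206–235 then 1–55 → 30 + 55 = 85 bp
Sorted largest to smallest: 108, 85, 22, 12, 8 bp.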